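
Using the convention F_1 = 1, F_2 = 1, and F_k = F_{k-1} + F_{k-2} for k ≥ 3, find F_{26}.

121393

Iterating the recurrence up to F_{18} = 2584 and F_{17} = 1597:
F_{19} = F_{18} + F_{17} = 2584 + 1597 = 4181
F_{20} = F_{19} + F_{18} = 4181 + 2584 = 6765
F_{21} = F_{20} + F_{19} = 6765 + 4181 = 10946
F_{22} = F_{21} + F_{20} = 10946 + 6765 = 17711
F_{23} = F_{22} + F_{21} = 17711 + 10946 = 28657
F_{24} = F_{23} + F_{22} = 28657 + 17711 = 46368
F_{25} = F_{24} + F_{23} = 46368 + 28657 = 75025
F_{26} = F_{25} + F_{24} = 75025 + 46368 = 121393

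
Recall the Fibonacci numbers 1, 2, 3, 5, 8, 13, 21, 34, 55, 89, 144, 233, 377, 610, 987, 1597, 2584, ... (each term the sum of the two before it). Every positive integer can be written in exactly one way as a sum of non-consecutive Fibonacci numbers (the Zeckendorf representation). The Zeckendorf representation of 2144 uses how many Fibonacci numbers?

Greedy algorithm:
subtract 1597 from 2144: 547 remains
subtract 377 from 547: 170 remains
subtract 144 from 170: 26 remains
subtract 21 from 26: 5 remains
subtract 5 from 5: 0 remains
2144 = 1597 + 377 + 144 + 21 + 5, which has 5 terms.

5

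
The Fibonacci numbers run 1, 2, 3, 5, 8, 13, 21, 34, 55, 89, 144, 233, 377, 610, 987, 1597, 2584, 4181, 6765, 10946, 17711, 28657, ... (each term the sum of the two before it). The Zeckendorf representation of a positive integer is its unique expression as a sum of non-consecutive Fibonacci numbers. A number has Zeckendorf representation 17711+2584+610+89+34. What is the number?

17711+2584+610+89+34 = 21028.

21028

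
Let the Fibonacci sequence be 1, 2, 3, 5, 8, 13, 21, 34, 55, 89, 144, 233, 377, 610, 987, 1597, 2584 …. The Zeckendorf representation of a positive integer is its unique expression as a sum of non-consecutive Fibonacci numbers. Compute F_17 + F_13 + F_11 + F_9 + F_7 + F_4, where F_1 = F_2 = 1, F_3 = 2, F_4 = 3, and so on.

1969

F_17 + F_13 + F_11 + F_9 + F_7 + F_4 = 1597 + 233 + 89 + 34 + 13 + 3 = 1969.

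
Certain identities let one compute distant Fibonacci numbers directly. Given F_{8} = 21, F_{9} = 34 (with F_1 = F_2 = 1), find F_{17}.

By the addition formula F_{m+n} = F_m F_{n+1} + F_{m−1} F_n with m=9, n=8: F_{17} = 34·34 + 21·21 = 1156 + 441 = 1597.

1597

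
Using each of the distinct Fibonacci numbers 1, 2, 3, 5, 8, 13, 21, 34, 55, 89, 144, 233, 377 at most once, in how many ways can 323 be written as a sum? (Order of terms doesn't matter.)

9

Starting from the Zeckendorf form and repeatedly splitting a term F_k into F_{k−1} + F_{k−2} (when neither is already used) reaches every representation.
323 = 233+89+1 = 233+55+34+1 = 233+55+21+13+1 = 144+89+55+34+1 = … (5 more), for 9 in all.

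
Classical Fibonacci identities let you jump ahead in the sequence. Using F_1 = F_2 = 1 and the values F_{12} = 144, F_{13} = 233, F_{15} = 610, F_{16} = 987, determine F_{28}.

317811

By the addition formula F_{m+n} = F_m F_{n+1} + F_{m−1} F_n with m=13, n=15: F_{28} = 233·987 + 144·610 = 229971 + 87840 = 317811.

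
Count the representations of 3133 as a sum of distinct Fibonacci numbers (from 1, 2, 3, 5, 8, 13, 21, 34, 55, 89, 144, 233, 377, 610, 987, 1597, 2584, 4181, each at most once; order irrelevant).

Starting from the Zeckendorf form and repeatedly splitting a term F_k into F_{k−1} + F_{k−2} (when neither is already used) reaches every representation.
3133 = 2584+377+144+21+5+2 = 2584+377+144+13+8+5+2 = 2584+377+89+55+21+5+2 = … (16 more), for 19 in all.

19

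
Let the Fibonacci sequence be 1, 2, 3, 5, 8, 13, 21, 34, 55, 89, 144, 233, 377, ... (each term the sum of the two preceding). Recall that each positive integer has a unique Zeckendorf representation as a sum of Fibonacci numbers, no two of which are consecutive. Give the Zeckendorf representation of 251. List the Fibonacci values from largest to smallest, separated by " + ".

233 + 13 + 5

251 − 233 = 18
18 − 13 = 5
5 − 5 = 0
So 251 = 233 + 13 + 5, with no two terms consecutive in the sequence.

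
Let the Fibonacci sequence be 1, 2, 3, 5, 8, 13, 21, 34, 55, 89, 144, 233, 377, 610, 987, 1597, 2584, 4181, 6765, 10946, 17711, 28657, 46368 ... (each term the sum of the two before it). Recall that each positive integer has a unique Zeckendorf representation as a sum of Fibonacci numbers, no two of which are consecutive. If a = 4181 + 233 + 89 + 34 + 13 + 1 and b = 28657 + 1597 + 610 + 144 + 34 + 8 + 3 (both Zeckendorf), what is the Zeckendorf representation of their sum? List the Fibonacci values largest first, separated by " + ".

The two numbers are 4551 and 31053, so their sum is 35604.
take 28657 (≤ 35604); 35604 − 28657 = 6947
take 6765 (≤ 6947); 6947 − 6765 = 182
take 144 (≤ 182); 182 − 144 = 38
take 34 (≤ 38); 38 − 34 = 4
take 3 (≤ 4); 4 − 3 = 1
take 1 (≤ 1); 1 − 1 = 0

28657 + 6765 + 144 + 34 + 3 + 1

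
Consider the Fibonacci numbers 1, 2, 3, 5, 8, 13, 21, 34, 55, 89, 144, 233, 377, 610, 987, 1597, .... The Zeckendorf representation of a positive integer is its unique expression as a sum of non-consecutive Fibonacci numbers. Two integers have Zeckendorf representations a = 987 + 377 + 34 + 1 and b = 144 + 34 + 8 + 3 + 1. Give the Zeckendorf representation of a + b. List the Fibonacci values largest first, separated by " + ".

The two numbers are 1399 and 190, so their sum is 1589.
Greedily peel off the largest Fibonacci term at each step:
1589 − 987 = 602
602 − 377 = 225
225 − 144 = 81
81 − 55 = 26
26 − 21 = 5
5 − 5 = 0

987 + 377 + 144 + 55 + 21 + 5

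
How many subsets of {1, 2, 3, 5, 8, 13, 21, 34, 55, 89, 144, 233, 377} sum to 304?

Starting from the Zeckendorf form and repeatedly splitting a term F_k into F_{k−1} + F_{k−2} (when neither is already used) reaches every representation.
304 = 233+55+13+3 = 233+55+13+2+1 = 233+55+8+5+3 = 233+34+21+13+3 = … (12 more), for 16 in all.

16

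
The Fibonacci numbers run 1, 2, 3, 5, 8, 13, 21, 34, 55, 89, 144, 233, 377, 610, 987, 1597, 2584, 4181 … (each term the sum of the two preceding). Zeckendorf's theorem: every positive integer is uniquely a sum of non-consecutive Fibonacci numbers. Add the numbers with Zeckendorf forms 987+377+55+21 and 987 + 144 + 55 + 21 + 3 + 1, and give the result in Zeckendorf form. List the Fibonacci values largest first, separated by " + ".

The two numbers are 1440 and 1211, so their sum is 2651.
subtract 2584 from 2651: 67 remains
subtract 55 from 67: 12 remains
subtract 8 from 12: 4 remains
subtract 3 from 4: 1 remains
subtract 1 from 1: 0 remains

2584 + 55 + 8 + 3 + 1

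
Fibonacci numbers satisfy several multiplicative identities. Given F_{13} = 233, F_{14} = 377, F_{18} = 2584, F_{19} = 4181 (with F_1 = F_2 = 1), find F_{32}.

By the addition formula F_{m+n} = F_m F_{n+1} + F_{m−1} F_n with m=14, n=18: F_{32} = 377·4181 + 233·2584 = 1576237 + 602072 = 2178309.

2178309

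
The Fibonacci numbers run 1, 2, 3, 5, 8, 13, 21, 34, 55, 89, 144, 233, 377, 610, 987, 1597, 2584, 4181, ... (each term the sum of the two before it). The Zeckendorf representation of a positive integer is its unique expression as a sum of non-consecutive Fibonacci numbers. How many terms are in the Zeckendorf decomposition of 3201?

4

subtract 2584 from 3201: 617 remains
subtract 610 from 617: 7 remains
subtract 5 from 7: 2 remains
subtract 2 from 2: 0 remains
3201 = 2584 + 610 + 5 + 2, which has 4 terms.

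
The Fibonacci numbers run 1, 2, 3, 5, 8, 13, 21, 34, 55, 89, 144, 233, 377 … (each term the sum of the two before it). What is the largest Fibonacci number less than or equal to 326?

233 ≤ 326 < 377, so the largest Fibonacci number not exceeding 326 is 233.

233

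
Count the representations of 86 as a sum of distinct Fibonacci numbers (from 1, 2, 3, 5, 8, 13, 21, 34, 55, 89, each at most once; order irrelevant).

4

86 = 55+21+8+2 = 55+21+5+3+2 = 55+13+8+5+3+2 = 34+21+13+8+5+3+2 — 4 representations.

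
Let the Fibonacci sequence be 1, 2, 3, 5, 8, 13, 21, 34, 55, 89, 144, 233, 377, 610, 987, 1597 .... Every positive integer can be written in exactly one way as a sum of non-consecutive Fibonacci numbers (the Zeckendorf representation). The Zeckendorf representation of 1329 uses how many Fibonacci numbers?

6

987 ≤ 1329 < 1597, so take 987; remainder 342
233 ≤ 342 < 377, so take 233; remainder 109
89 ≤ 109 < 144, so take 89; remainder 20
13 ≤ 20 < 21, so take 13; remainder 7
5 ≤ 7 < 8, so take 5; remainder 2
2 ≤ 2 < 3, so take 2; remainder 0
1329 = 987 + 233 + 89 + 13 + 5 + 2, which has 6 terms.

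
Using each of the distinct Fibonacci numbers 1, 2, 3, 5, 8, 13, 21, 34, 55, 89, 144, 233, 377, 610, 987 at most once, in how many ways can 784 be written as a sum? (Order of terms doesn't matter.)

Starting from the Zeckendorf form and repeatedly splitting a term F_k into F_{k−1} + F_{k−2} (when neither is already used) reaches every representation.
784 = 610+144+21+8+1 = 610+144+21+5+3+1 = 610+89+55+21+8+1 = 377+233+144+21+8+1 = … (10 more), for 14 in all.

14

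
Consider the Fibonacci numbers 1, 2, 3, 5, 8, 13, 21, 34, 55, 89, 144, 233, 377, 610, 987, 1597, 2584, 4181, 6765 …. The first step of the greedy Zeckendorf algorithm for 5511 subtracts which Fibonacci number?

4181 ≤ 5511 < 6765, so the largest Fibonacci number not exceeding 5511 is 4181.

4181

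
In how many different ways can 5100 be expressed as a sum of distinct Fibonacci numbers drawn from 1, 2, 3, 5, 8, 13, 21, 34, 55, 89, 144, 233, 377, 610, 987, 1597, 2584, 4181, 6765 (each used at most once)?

49

Each representation comes from the Zeckendorf form by replacing some F_k with F_{k−1} + F_{k−2} where possible.
5100 = 4181+610+233+55+21 = 4181+610+233+55+13+8 = 4181+610+144+89+55+21 = … (46 more), for 49 in all.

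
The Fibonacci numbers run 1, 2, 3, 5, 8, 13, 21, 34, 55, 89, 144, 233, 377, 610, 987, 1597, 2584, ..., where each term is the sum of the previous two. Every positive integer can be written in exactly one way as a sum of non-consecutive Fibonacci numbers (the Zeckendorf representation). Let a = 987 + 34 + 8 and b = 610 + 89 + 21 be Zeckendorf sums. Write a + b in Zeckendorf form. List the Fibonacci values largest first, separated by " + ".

1597 + 144 + 8

The two numbers are 1029 and 720, so their sum is 1749.
Greedy algorithm:
1749: greatest Fibonacci not exceeding it is 1597, leaving 152
152: greatest Fibonacci not exceeding it is 144, leaving 8
8: greatest Fibonacci not exceeding it is 8, leaving 0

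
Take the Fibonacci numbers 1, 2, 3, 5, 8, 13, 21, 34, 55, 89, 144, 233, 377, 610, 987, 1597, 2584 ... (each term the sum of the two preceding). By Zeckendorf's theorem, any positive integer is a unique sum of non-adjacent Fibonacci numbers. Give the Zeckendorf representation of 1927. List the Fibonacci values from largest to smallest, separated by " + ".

1597 + 233 + 89 + 8

subtract 1597 from 1927: 330 remains
subtract 233 from 330: 97 remains
subtract 89 from 97: 8 remains
subtract 8 from 8: 0 remains
So 1927 = 1597 + 233 + 89 + 8, with no two terms consecutive in the sequence.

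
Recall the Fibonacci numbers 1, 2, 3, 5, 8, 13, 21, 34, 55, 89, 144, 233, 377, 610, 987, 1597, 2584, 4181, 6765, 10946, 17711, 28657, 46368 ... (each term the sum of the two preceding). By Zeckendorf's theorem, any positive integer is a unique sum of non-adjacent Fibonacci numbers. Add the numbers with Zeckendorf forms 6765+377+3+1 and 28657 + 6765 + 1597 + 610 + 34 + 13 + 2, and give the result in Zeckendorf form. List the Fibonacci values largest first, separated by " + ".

The two numbers are 7146 and 37678, so their sum is 44824.
take 28657 (≤ 44824); 44824 − 28657 = 16167
take 10946 (≤ 16167); 16167 − 10946 = 5221
take 4181 (≤ 5221); 5221 − 4181 = 1040
take 987 (≤ 1040); 1040 − 987 = 53
take 34 (≤ 53); 53 − 34 = 19
take 13 (≤ 19); 19 − 13 = 6
take 5 (≤ 6); 6 − 5 = 1
take 1 (≤ 1); 1 − 1 = 0

28657 + 10946 + 4181 + 987 + 34 + 13 + 5 + 1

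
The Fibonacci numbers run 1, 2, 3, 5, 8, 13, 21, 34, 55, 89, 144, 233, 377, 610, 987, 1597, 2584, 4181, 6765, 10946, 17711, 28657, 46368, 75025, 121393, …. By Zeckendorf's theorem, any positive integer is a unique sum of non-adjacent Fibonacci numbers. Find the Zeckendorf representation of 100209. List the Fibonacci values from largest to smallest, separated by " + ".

Greedy algorithm:
100209 − 75025 = 25184
25184 − 17711 = 7473
7473 − 6765 = 708
708 − 610 = 98
98 − 89 = 9
9 − 8 = 1
1 − 1 = 0
So 100209 = 75025 + 17711 + 6765 + 610 + 89 + 8 + 1, with no two terms consecutive in the sequence.

75025 + 17711 + 6765 + 610 + 89 + 8 + 1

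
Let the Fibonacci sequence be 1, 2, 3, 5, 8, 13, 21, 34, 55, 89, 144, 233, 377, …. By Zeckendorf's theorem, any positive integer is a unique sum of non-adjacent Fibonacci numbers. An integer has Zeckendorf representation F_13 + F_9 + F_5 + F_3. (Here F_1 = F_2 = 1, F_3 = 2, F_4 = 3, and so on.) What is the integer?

274

F_13 + F_9 + F_5 + F_3 = 233 + 34 + 5 + 2 = 274.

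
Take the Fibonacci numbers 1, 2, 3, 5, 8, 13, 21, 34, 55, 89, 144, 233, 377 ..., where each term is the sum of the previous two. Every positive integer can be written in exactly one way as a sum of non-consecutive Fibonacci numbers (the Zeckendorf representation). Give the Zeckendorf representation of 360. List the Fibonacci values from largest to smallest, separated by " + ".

subtract 233 from 360: 127 remains
subtract 89 from 127: 38 remains
subtract 34 from 38: 4 remains
subtract 3 from 4: 1 remains
subtract 1 from 1: 0 remains
So 360 = 233 + 89 + 34 + 3 + 1, with no two terms consecutive in the sequence.

233 + 89 + 34 + 3 + 1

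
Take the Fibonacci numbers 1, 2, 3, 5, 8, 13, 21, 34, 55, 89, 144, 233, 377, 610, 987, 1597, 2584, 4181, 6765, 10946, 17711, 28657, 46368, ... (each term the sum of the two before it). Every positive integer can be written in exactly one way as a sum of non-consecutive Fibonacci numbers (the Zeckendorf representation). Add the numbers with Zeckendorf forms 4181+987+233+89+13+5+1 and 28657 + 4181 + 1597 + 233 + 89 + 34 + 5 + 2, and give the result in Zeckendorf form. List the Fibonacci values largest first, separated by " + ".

28657 + 10946 + 610 + 89 + 5

The two numbers are 5509 and 34798, so their sum is 40307.
40307: greatest Fibonacci not exceeding it is 28657, leaving 11650
11650: greatest Fibonacci not exceeding it is 10946, leaving 704
704: greatest Fibonacci not exceeding it is 610, leaving 94
94: greatest Fibonacci not exceeding it is 89, leaving 5
5: greatest Fibonacci not exceeding it is 5, leaving 0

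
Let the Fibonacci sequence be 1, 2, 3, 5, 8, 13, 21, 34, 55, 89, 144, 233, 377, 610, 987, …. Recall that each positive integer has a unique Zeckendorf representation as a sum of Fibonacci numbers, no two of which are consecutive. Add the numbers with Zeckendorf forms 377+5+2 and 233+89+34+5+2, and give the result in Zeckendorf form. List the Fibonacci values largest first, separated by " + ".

The two numbers are 384 and 363, so their sum is 747.
Greedy algorithm:
largest Fibonacci ≤ 747 is 610; 747 − 610 = 137
largest Fibonacci ≤ 137 is 89; 137 − 89 = 48
largest Fibonacci ≤ 48 is 34; 48 − 34 = 14
largest Fibonacci ≤ 14 is 13; 14 − 13 = 1
largest Fibonacci ≤ 1 is 1; 1 − 1 = 0

610 + 89 + 34 + 13 + 1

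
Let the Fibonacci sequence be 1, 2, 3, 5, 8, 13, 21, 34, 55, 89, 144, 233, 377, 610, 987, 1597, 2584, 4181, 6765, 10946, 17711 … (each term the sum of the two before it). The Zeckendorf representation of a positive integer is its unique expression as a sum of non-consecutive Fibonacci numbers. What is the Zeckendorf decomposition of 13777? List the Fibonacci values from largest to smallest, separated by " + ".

Greedy algorithm:
13777: greatest Fibonacci not exceeding it is 10946, leaving 2831
2831: greatest Fibonacci not exceeding it is 2584, leaving 247
247: greatest Fibonacci not exceeding it is 233, leaving 14
14: greatest Fibonacci not exceeding it is 13, leaving 1
1: greatest Fibonacci not exceeding it is 1, leaving 0
So 13777 = 10946 + 2584 + 233 + 13 + 1, with no two terms consecutive in the sequence.

10946 + 2584 + 233 + 13 + 1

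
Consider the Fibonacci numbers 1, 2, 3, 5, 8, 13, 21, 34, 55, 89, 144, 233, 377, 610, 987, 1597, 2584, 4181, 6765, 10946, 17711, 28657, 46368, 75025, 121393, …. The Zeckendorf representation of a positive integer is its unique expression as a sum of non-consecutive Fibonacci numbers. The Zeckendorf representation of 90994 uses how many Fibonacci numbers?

largest Fibonacci ≤ 90994 is 75025; 90994 − 75025 = 15969
largest Fibonacci ≤ 15969 is 10946; 15969 − 10946 = 5023
largest Fibonacci ≤ 5023 is 4181; 5023 − 4181 = 842
largest Fibonacci ≤ 842 is 610; 842 − 610 = 232
largest Fibonacci ≤ 232 is 144; 232 − 144 = 88
largest Fibonacci ≤ 88 is 55; 88 − 55 = 33
largest Fibonacci ≤ 33 is 21; 33 − 21 = 12
largest Fibonacci ≤ 12 is 8; 12 − 8 = 4
largest Fibonacci ≤ 4 is 3; 4 − 3 = 1
largest Fibonacci ≤ 1 is 1; 1 − 1 = 0
90994 = 75025 + 10946 + 4181 + 610 + 144 + 55 + 21 + 8 + 3 + 1, which has 10 terms.

10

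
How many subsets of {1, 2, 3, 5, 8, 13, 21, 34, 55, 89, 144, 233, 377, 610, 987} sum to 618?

15

618 = 610+8 = 610+5+3 = 377+233+8 = … (12 more), for 15 in all.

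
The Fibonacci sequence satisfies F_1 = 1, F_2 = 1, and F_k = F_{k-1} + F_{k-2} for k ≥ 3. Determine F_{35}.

Iterating the recurrence up to F_{27} = 196418 and F_{26} = 121393:
F_{28} = F_{27} + F_{26} = 196418 + 121393 = 317811
F_{29} = F_{28} + F_{27} = 317811 + 196418 = 514229
F_{30} = F_{29} + F_{28} = 514229 + 317811 = 832040
F_{31} = F_{30} + F_{29} = 832040 + 514229 = 1346269
F_{32} = F_{31} + F_{30} = 1346269 + 832040 = 2178309
F_{33} = F_{32} + F_{31} = 2178309 + 1346269 = 3524578
F_{34} = F_{33} + F_{32} = 3524578 + 2178309 = 5702887
F_{35} = F_{34} + F_{33} = 5702887 + 3524578 = 9227465

9227465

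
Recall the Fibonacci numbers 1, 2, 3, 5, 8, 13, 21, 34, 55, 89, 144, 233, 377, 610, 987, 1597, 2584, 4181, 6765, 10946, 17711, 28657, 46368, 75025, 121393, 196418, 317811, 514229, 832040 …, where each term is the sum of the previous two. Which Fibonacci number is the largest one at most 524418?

514229

514229 ≤ 524418 < 832040, so the largest Fibonacci number not exceeding 524418 is 514229.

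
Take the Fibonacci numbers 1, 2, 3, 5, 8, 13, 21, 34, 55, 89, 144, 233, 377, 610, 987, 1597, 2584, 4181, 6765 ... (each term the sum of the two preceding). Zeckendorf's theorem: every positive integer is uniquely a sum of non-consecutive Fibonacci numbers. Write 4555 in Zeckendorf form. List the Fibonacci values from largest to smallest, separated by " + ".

4181 + 233 + 89 + 34 + 13 + 5

4181 ≤ 4555 < 6765, so take 4181; remainder 374
233 ≤ 374 < 377, so take 233; remainder 141
89 ≤ 141 < 144, so take 89; remainder 52
34 ≤ 52 < 55, so take 34; remainder 18
13 ≤ 18 < 21, so take 13; remainder 5
5 ≤ 5 < 8, so take 5; remainder 0
So 4555 = 4181 + 233 + 89 + 34 + 13 + 5, with no two terms consecutive in the sequence.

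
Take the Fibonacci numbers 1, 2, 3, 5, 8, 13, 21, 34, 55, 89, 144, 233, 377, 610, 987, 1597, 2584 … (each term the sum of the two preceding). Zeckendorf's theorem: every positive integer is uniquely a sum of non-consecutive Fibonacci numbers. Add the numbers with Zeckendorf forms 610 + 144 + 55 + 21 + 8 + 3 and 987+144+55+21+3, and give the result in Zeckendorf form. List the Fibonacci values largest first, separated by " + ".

1597 + 377 + 55 + 21 + 1

The two numbers are 841 and 1210, so their sum is 2051.
Repeatedly subtract the largest Fibonacci number that fits:
2051 − 1597 = 454
454 − 377 = 77
77 − 55 = 22
22 − 21 = 1
1 − 1 = 0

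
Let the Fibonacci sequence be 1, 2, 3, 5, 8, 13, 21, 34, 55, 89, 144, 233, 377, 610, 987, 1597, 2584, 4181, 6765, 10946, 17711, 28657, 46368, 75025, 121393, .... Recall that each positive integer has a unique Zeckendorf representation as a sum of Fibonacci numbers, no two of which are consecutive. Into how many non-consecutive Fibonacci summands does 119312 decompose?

Repeatedly subtract the largest Fibonacci number that fits:
119312: greatest Fibonacci not exceeding it is 75025, leaving 44287
44287: greatest Fibonacci not exceeding it is 28657, leaving 15630
15630: greatest Fibonacci not exceeding it is 10946, leaving 4684
4684: greatest Fibonacci not exceeding it is 4181, leaving 503
503: greatest Fibonacci not exceeding it is 377, leaving 126
126: greatest Fibonacci not exceeding it is 89, leaving 37
37: greatest Fibonacci not exceeding it is 34, leaving 3
3: greatest Fibonacci not exceeding it is 3, leaving 0
119312 = 75025 + 28657 + 10946 + 4181 + 377 + 89 + 34 + 3, which has 8 terms.

8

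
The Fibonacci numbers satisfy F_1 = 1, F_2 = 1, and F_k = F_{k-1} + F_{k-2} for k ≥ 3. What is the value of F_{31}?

Iterating the recurrence up to F_{25} = 75025 and F_{24} = 46368:
F_{26} = F_{25} + F_{24} = 75025 + 46368 = 121393
F_{27} = F_{26} + F_{25} = 121393 + 75025 = 196418
F_{28} = F_{27} + F_{26} = 196418 + 121393 = 317811
F_{29} = F_{28} + F_{27} = 317811 + 196418 = 514229
F_{30} = F_{29} + F_{28} = 514229 + 317811 = 832040
F_{31} = F_{30} + F_{29} = 832040 + 514229 = 1346269

1346269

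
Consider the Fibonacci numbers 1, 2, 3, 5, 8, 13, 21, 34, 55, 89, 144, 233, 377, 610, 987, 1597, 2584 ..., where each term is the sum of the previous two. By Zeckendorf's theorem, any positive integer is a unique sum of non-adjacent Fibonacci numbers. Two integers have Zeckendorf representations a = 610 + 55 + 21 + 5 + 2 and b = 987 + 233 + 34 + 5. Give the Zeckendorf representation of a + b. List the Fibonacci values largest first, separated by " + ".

The two numbers are 693 and 1259, so their sum is 1952.
subtract 1597 from 1952: 355 remains
subtract 233 from 355: 122 remains
subtract 89 from 122: 33 remains
subtract 21 from 33: 12 remains
subtract 8 from 12: 4 remains
subtract 3 from 4: 1 remains
subtract 1 from 1: 0 remains

1597 + 233 + 89 + 21 + 8 + 3 + 1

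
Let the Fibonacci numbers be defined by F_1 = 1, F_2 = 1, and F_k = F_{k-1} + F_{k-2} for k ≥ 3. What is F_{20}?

Iterating the recurrence up to F_{13} = 233 and F_{12} = 144:
F_{14} = F_{13} + F_{12} = 233 + 144 = 377
F_{15} = F_{14} + F_{13} = 377 + 233 = 610
F_{16} = F_{15} + F_{14} = 610 + 377 = 987
F_{17} = F_{16} + F_{15} = 987 + 610 = 1597
F_{18} = F_{17} + F_{16} = 1597 + 987 = 2584
F_{19} = F_{18} + F_{17} = 2584 + 1597 = 4181
F_{20} = F_{19} + F_{18} = 4181 + 2584 = 6765

6765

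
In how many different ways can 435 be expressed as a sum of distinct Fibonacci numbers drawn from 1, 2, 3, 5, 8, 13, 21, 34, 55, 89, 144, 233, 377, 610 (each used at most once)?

19

Each representation comes from the Zeckendorf form by replacing some F_k with F_{k−1} + F_{k−2} where possible.
435 = 377+55+3 = 377+55+2+1 = 377+34+21+3 = 233+144+55+3 = 377+34+21+2+1 = … (14 more), for 19 in all.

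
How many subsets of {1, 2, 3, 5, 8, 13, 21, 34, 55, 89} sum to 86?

Starting from the Zeckendorf form and repeatedly splitting a term F_k into F_{k−1} + F_{k−2} (when neither is already used) reaches every representation.
86 = 55+21+8+2 = 55+21+5+3+2 = 55+13+8+5+3+2 = 34+21+13+8+5+3+2 — 4 representations.

4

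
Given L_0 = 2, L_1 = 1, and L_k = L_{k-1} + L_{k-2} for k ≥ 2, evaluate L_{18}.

5778

Iterating the recurrence up to L_{10} = 123 and L_{9} = 76:
L_{11} = L_{10} + L_{9} = 123 + 76 = 199
L_{12} = L_{11} + L_{10} = 199 + 123 = 322
L_{13} = L_{12} + L_{11} = 322 + 199 = 521
L_{14} = L_{13} + L_{12} = 521 + 322 = 843
L_{15} = L_{14} + L_{13} = 843 + 521 = 1364
L_{16} = L_{15} + L_{14} = 1364 + 843 = 2207
L_{17} = L_{16} + L_{15} = 2207 + 1364 = 3571
L_{18} = L_{17} + L_{16} = 3571 + 2207 = 5778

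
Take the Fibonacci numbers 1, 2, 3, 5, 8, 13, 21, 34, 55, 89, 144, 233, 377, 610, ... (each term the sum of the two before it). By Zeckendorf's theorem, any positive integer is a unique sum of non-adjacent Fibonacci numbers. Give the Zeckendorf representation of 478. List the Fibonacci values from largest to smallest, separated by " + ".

Repeatedly subtract the largest Fibonacci number that fits:
478: greatest Fibonacci not exceeding it is 377, leaving 101
101: greatest Fibonacci not exceeding it is 89, leaving 12
12: greatest Fibonacci not exceeding it is 8, leaving 4
4: greatest Fibonacci not exceeding it is 3, leaving 1
1: greatest Fibonacci not exceeding it is 1, leaving 0
So 478 = 377 + 89 + 8 + 3 + 1, with no two terms consecutive in the sequence.

377 + 89 + 8 + 3 + 1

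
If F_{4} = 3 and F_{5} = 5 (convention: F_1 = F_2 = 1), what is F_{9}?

34

By F_{2k+1} = F_k² + F_{k+1}²: F_{9} = 3² + 5² = 9 + 25 = 34.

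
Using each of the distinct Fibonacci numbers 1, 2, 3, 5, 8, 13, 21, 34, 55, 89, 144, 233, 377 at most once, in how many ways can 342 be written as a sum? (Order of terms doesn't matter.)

Each representation comes from the Zeckendorf form by replacing some F_k with F_{k−1} + F_{k−2} where possible.
342 = 233+89+13+5+2 = 233+55+34+13+5+2 = 144+89+55+34+13+5+2 — 3 representations.

3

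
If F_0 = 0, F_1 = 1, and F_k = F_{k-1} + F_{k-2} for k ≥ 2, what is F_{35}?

9227465

Iterating the recurrence up to F_{28} = 317811 and F_{27} = 196418:
F_{29} = F_{28} + F_{27} = 317811 + 196418 = 514229
F_{30} = F_{29} + F_{28} = 514229 + 317811 = 832040
F_{31} = F_{30} + F_{29} = 832040 + 514229 = 1346269
F_{32} = F_{31} + F_{30} = 1346269 + 832040 = 2178309
F_{33} = F_{32} + F_{31} = 2178309 + 1346269 = 3524578
F_{34} = F_{33} + F_{32} = 3524578 + 2178309 = 5702887
F_{35} = F_{34} + F_{33} = 5702887 + 3524578 = 9227465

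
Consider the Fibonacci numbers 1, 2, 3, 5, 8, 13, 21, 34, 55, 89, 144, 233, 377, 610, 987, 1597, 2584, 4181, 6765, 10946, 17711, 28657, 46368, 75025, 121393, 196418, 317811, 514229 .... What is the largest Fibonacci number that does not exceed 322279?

317811

317811 ≤ 322279 < 514229, so the largest Fibonacci number not exceeding 322279 is 317811.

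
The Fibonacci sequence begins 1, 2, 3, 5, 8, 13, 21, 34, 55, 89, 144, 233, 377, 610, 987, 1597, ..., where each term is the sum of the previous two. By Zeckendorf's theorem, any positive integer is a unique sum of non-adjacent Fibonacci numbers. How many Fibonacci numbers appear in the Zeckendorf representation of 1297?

5

largest Fibonacci ≤ 1297 is 987; 1297 − 987 = 310
largest Fibonacci ≤ 310 is 233; 310 − 233 = 77
largest Fibonacci ≤ 77 is 55; 77 − 55 = 22
largest Fibonacci ≤ 22 is 21; 22 − 21 = 1
largest Fibonacci ≤ 1 is 1; 1 − 1 = 0
1297 = 987 + 233 + 55 + 21 + 1, which has 5 terms.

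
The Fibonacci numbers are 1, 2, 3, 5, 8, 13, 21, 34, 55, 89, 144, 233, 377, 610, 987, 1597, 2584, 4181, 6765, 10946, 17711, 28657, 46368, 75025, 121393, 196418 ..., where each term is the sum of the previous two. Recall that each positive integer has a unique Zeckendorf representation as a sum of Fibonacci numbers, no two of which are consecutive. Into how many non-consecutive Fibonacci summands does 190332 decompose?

subtract 121393 from 190332: 68939 remains
subtract 46368 from 68939: 22571 remains
subtract 17711 from 22571: 4860 remains
subtract 4181 from 4860: 679 remains
subtract 610 from 679: 69 remains
subtract 55 from 69: 14 remains
subtract 13 from 14: 1 remains
subtract 1 from 1: 0 remains
190332 = 121393 + 46368 + 17711 + 4181 + 610 + 55 + 13 + 1, which has 8 terms.

8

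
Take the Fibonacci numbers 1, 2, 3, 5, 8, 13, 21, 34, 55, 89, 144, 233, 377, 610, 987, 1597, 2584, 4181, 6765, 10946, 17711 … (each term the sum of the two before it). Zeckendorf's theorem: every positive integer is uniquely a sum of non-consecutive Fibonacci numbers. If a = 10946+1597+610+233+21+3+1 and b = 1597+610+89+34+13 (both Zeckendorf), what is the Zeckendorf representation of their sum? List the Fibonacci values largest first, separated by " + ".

10946 + 4181 + 610 + 13 + 3 + 1

The two numbers are 13411 and 2343, so their sum is 15754.
Greedy algorithm:
take 10946 (≤ 15754); 15754 − 10946 = 4808
take 4181 (≤ 4808); 4808 − 4181 = 627
take 610 (≤ 627); 627 − 610 = 17
take 13 (≤ 17); 17 − 13 = 4
take 3 (≤ 4); 4 − 3 = 1
take 1 (≤ 1); 1 − 1 = 0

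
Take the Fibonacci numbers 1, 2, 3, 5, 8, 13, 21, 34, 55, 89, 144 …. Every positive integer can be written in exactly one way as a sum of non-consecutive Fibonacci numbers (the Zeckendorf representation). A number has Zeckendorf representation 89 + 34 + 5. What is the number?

89 + 34 + 5 = 128.

128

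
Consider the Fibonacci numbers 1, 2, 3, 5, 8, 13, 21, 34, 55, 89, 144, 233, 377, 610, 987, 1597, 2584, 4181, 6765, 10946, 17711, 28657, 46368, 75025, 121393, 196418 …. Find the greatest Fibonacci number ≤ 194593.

121393

121393 ≤ 194593 < 196418, so the largest Fibonacci number not exceeding 194593 is 121393.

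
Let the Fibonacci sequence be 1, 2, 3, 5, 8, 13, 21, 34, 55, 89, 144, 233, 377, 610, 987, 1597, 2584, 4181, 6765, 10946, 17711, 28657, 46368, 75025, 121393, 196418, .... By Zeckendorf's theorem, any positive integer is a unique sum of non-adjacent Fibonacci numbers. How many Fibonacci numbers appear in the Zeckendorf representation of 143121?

Greedy algorithm:
143121: greatest Fibonacci not exceeding it is 121393, leaving 21728
21728: greatest Fibonacci not exceeding it is 17711, leaving 4017
4017: greatest Fibonacci not exceeding it is 2584, leaving 1433
1433: greatest Fibonacci not exceeding it is 987, leaving 446
446: greatest Fibonacci not exceeding it is 377, leaving 69
69: greatest Fibonacci not exceeding it is 55, leaving 14
14: greatest Fibonacci not exceeding it is 13, leaving 1
1: greatest Fibonacci not exceeding it is 1, leaving 0
143121 = 121393 + 17711 + 2584 + 987 + 377 + 55 + 13 + 1, which has 8 terms.

8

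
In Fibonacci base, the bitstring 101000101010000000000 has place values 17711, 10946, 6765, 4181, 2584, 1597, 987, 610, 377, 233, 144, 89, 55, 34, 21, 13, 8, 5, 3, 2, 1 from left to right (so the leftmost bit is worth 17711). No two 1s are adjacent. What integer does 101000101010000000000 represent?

25984

Summing the place values of the 1 bits: 17711 + 6765 + 987 + 377 + 144 = 25984.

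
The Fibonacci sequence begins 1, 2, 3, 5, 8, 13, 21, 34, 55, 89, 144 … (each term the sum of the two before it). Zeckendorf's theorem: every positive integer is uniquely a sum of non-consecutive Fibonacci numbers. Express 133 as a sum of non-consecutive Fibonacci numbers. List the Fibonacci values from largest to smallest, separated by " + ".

133: greatest Fibonacci not exceeding it is 89, leaving 44
44: greatest Fibonacci not exceeding it is 34, leaving 10
10: greatest Fibonacci not exceeding it is 8, leaving 2
2: greatest Fibonacci not exceeding it is 2, leaving 0
So 133 = 89 + 34 + 8 + 2, with no two terms consecutive in the sequence.

89 + 34 + 8 + 2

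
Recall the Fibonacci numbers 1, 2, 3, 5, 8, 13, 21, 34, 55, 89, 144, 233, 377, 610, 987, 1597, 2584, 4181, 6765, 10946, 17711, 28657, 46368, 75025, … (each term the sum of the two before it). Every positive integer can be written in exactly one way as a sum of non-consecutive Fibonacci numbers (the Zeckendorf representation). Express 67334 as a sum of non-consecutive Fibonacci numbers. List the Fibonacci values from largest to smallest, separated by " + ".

46368 + 17711 + 2584 + 610 + 55 + 5 + 1

Greedy algorithm:
67334: greatest Fibonacci not exceeding it is 46368, leaving 20966
20966: greatest Fibonacci not exceeding it is 17711, leaving 3255
3255: greatest Fibonacci not exceeding it is 2584, leaving 671
671: greatest Fibonacci not exceeding it is 610, leaving 61
61: greatest Fibonacci not exceeding it is 55, leaving 6
6: greatest Fibonacci not exceeding it is 5, leaving 1
1: greatest Fibonacci not exceeding it is 1, leaving 0
So 67334 = 46368 + 17711 + 2584 + 610 + 55 + 5 + 1, with no two terms consecutive in the sequence.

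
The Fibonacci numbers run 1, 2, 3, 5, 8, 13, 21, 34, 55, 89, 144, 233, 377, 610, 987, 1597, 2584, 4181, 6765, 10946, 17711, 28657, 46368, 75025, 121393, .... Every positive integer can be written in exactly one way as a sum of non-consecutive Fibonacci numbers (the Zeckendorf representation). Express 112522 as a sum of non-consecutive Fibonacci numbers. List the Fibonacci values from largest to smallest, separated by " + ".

75025 + 28657 + 6765 + 1597 + 377 + 89 + 8 + 3 + 1

subtract 75025 from 112522: 37497 remains
subtract 28657 from 37497: 8840 remains
subtract 6765 from 8840: 2075 remains
subtract 1597 from 2075: 478 remains
subtract 377 from 478: 101 remains
subtract 89 from 101: 12 remains
subtract 8 from 12: 4 remains
subtract 3 from 4: 1 remains
subtract 1 from 1: 0 remains
So 112522 = 75025 + 28657 + 6765 + 1597 + 377 + 89 + 8 + 3 + 1, with no two terms consecutive in the sequence.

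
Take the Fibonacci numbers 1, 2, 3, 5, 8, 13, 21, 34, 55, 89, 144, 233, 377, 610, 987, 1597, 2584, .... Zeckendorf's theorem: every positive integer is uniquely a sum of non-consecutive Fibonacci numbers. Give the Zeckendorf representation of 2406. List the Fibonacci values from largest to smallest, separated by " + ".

1597 + 610 + 144 + 55

largest Fibonacci ≤ 2406 is 1597; 2406 − 1597 = 809
largest Fibonacci ≤ 809 is 610; 809 − 610 = 199
largest Fibonacci ≤ 199 is 144; 199 − 144 = 55
largest Fibonacci ≤ 55 is 55; 55 − 55 = 0
So 2406 = 1597 + 610 + 144 + 55, with no two terms consecutive in the sequence.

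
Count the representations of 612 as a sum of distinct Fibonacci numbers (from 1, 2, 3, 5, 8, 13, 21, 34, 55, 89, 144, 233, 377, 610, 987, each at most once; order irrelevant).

6

612 = 610+2 = 377+233+2 = 377+144+89+2 = 377+144+55+34+2 = … (2 more), for 6 in all.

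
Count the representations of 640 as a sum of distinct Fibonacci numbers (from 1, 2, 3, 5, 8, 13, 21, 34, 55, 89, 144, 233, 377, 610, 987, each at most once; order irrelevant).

12

640 = 610+21+8+1 = 610+21+5+3+1 = 377+233+21+8+1 = 610+13+8+5+3+1 = … (8 more), for 12 in all.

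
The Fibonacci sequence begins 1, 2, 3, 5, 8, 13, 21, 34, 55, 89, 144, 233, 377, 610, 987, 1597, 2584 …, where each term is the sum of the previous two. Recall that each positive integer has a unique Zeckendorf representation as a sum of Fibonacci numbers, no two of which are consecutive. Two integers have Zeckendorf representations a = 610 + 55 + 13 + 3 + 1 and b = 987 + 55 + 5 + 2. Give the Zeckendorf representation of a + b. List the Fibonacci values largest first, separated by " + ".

The two numbers are 682 and 1049, so their sum is 1731.
Greedily peel off the largest Fibonacci term at each step:
subtract 1597 from 1731: 134 remains
subtract 89 from 134: 45 remains
subtract 34 from 45: 11 remains
subtract 8 from 11: 3 remains
subtract 3 from 3: 0 remains

1597 + 89 + 34 + 8 + 3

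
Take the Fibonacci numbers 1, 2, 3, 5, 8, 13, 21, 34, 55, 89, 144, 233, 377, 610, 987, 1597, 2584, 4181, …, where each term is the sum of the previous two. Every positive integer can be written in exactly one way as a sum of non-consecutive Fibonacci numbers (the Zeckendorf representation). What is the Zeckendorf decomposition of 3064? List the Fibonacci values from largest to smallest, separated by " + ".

2584 + 377 + 89 + 13 + 1

Greedily peel off the largest Fibonacci term at each step:
take 2584 (≤ 3064); 3064 − 2584 = 480
take 377 (≤ 480); 480 − 377 = 103
take 89 (≤ 103); 103 − 89 = 14
take 13 (≤ 14); 14 − 13 = 1
take 1 (≤ 1); 1 − 1 = 0
So 3064 = 2584 + 377 + 89 + 13 + 1, with no two terms consecutive in the sequence.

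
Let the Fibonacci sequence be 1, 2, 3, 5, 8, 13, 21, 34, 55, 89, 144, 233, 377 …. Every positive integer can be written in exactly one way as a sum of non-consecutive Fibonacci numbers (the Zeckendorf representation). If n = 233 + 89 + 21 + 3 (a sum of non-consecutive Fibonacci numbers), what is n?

346

233 + 89 + 21 + 3 = 346.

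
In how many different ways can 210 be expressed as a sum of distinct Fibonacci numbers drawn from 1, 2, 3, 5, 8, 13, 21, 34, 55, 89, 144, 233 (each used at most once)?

11

210 = 144+55+8+3 = 144+55+8+2+1 = 144+34+21+8+3 = 144+55+5+3+2+1 = 144+34+21+8+2+1 = … (6 more), for 11 in all.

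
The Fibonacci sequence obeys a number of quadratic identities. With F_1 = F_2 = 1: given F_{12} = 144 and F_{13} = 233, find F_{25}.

75025

By F_{2k+1} = F_k² + F_{k+1}²: F_{25} = 144² + 233² = 20736 + 54289 = 75025.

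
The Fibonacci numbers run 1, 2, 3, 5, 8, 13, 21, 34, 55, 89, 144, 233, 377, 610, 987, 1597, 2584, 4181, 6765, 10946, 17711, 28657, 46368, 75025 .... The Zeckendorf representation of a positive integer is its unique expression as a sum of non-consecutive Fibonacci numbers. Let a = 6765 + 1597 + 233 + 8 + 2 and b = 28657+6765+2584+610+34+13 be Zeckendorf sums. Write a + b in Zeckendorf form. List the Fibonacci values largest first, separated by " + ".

46368 + 610 + 233 + 55 + 2

The two numbers are 8605 and 38663, so their sum is 47268.
46368 ≤ 47268 < 75025, so take 46368; remainder 900
610 ≤ 900 < 987, so take 610; remainder 290
233 ≤ 290 < 377, so take 233; remainder 57
55 ≤ 57 < 89, so take 55; remainder 2
2 ≤ 2 < 3, so take 2; remainder 0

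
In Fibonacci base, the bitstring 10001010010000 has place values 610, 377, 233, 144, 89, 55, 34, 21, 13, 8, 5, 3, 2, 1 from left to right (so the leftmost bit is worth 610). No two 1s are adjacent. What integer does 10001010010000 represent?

741

Summing the place values of the 1 bits: 610 + 89 + 34 + 8 = 741.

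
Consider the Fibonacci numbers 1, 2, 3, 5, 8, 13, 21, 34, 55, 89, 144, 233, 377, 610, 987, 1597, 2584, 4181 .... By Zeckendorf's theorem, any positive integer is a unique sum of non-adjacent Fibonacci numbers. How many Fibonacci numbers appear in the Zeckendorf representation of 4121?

6

4121 − 2584 = 1537
1537 − 987 = 550
550 − 377 = 173
173 − 144 = 29
29 − 21 = 8
8 − 8 = 0
4121 = 2584 + 987 + 377 + 144 + 21 + 8, which has 6 terms.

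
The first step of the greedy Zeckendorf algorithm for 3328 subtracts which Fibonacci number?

2584

2584 ≤ 3328 < 4181, so the largest Fibonacci number not exceeding 3328 is 2584.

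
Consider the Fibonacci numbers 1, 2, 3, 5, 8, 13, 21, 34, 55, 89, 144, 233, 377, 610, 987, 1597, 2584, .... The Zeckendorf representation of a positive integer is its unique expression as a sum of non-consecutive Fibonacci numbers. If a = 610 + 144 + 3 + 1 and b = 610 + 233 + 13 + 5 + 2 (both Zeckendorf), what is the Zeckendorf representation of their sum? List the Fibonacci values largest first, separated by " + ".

The two numbers are 758 and 863, so their sum is 1621.
take 1597 (≤ 1621); 1621 − 1597 = 24
take 21 (≤ 24); 24 − 21 = 3
take 3 (≤ 3); 3 − 3 = 0

1597 + 21 + 3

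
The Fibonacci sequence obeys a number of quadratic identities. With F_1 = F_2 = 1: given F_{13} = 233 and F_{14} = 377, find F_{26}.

121393

By the doubling identity F_{2k} = F_k(2F_{k+1} − F_k): F_{26} = 233·(2·377 − 233) = 233·521 = 121393.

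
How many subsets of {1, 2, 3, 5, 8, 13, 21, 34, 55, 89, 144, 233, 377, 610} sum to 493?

16

Each representation comes from the Zeckendorf form by replacing some F_k with F_{k−1} + F_{k−2} where possible.
493 = 377+89+21+5+1 = 377+89+21+3+2+1 = 377+89+13+8+5+1 = 377+55+34+21+5+1 = 233+144+89+21+5+1 = … (11 more), for 16 in all.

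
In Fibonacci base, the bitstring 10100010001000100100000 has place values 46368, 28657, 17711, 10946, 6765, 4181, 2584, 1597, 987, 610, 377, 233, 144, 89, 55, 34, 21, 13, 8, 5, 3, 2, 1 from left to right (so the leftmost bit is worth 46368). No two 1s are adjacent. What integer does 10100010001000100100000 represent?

Summing the place values of the 1 bits: 46368 + 17711 + 2584 + 377 + 55 + 13 = 67108.

67108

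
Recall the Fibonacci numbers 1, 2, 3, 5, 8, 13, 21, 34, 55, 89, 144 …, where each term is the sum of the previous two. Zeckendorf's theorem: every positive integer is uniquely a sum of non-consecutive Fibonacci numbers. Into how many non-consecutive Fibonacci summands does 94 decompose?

2

Repeatedly subtract the largest Fibonacci number that fits:
89 ≤ 94 < 144, so take 89; remainder 5
5 ≤ 5 < 8, so take 5; remainder 0
94 = 89 + 5, which has 2 terms.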